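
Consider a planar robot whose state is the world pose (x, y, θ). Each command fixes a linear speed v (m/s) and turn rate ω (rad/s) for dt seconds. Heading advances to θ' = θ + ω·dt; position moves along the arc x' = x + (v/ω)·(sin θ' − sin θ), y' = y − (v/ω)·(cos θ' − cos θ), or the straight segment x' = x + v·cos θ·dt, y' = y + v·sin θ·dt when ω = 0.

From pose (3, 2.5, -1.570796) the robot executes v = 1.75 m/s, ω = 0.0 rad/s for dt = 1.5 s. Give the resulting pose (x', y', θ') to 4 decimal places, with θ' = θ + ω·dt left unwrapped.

(3.0000, -0.1250, -1.5708)

θ' = -1.5708 + 0.0·1.5 = -1.5708
ω = 0 → straight: x' = 3 + 1.75·cos(-1.5708)·1.5 = 3.0000
y' = 2.5 + 1.75·sin(-1.5708)·1.5 = -0.1250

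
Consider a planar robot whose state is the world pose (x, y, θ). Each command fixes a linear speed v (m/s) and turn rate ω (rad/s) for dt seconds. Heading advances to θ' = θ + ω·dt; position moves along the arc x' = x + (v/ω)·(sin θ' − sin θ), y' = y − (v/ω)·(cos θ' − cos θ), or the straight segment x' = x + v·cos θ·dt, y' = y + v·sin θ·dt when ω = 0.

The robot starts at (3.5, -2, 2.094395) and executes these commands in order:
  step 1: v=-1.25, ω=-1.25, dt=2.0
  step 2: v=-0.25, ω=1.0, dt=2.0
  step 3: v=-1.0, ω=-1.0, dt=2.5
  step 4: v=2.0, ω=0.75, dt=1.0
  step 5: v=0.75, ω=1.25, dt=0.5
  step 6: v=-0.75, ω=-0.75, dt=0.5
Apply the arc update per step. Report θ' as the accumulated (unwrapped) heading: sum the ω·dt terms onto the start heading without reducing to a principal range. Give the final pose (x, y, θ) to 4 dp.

step 1: θ'=-0.4056 (R=1.0000) → pose (2.2394, -3.4189, -0.4056)
step 2: θ'=1.5944 (R=-0.2500) → pose (1.8908, -3.6545, 1.5944)
step 3: θ'=-0.9056 (R=1.0000) → pose (0.1043, -4.2953, -0.9056)
step 4: θ'=-0.1556 (R=2.6667) → pose (1.7892, -5.2838, -0.1556)
step 5: θ'=0.4694 (R=0.6000) → pose (2.1536, -5.2262, 0.4694)
step 6: θ'=0.0944 (R=1.0000) → pose (1.7955, -5.3299, 0.0944)

(1.7955, -5.3299, 0.0944)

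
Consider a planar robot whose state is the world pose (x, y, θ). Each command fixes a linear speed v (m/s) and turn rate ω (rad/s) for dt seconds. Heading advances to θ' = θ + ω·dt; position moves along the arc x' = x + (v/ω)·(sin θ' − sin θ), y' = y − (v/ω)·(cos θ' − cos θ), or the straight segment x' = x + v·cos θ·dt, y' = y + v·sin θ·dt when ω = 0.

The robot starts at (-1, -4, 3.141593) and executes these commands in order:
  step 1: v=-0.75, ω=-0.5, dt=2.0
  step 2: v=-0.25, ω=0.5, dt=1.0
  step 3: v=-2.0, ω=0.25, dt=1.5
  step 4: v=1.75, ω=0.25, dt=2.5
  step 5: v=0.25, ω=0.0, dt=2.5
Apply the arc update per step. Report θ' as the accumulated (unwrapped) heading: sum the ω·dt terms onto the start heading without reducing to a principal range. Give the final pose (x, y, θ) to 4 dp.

step 1: θ'=2.1416 (R=1.5000) → pose (0.2622, -4.6895, 2.1416)
step 2: θ'=2.6416 (R=-0.5000) → pose (0.4432, -4.8582, 2.6416)
step 3: θ'=3.0166 (R=-8.0000) → pose (3.2812, -5.7751, 3.0166)
step 4: θ'=3.6416 (R=7.0000) → pose (-0.9475, -6.5774, 3.6416)
step 5: θ'=3.6416 (straight) → pose (-1.4960, -6.8771, 3.6416)

(-1.4960, -6.8771, 3.6416)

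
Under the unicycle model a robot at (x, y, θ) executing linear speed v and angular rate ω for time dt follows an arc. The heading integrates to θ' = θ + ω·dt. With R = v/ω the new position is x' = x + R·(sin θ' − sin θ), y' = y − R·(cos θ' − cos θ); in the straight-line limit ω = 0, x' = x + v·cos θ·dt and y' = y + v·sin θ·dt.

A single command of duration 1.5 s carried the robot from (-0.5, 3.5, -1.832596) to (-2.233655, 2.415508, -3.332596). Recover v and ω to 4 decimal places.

v = 1.5000, ω = -1.0000

Δθ = -3.332596 − -1.832596 = -1.500000
ω = Δθ/dt = -1.500000/1.5 = -1.0000
R = Δx/(sin θ' − sin θ) = -1.5000
v = R·ω = -1.5000·-1.0000 = 1.5000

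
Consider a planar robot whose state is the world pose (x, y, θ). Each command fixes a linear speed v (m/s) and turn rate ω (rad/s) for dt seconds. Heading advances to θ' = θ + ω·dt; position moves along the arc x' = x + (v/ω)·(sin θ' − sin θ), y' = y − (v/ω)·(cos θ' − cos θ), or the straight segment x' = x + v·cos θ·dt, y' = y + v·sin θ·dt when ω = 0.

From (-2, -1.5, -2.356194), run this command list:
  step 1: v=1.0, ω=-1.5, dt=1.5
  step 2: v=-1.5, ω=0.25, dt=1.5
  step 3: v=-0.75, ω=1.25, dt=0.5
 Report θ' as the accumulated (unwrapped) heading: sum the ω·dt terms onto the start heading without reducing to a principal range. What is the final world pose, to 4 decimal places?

step 1: θ'=-4.6062 (R=-0.6667) → pose (-3.1343, -1.0993, -4.6062)
step 2: θ'=-4.2312 (R=-6.0000) → pose (-2.4868, -3.2403, -4.2312)
step 3: θ'=-3.6062 (R=-0.6000) → pose (-2.2237, -3.4990, -3.6062)

(-2.2237, -3.4990, -3.6062)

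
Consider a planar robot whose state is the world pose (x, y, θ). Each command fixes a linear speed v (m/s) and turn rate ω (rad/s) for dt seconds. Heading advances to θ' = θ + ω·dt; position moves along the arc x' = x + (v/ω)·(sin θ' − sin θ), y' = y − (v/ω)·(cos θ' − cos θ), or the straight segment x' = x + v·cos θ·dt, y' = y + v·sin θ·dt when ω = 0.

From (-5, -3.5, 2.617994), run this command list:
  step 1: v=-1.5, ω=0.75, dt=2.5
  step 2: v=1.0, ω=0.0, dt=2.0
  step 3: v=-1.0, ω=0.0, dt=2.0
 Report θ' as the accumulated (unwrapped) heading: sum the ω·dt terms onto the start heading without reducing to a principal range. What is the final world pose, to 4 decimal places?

(-2.0479, -2.2032, 4.4930)

step 1: θ'=4.4930 (R=-2.0000) → pose (-2.0479, -2.2032, 4.4930)
step 2: θ'=4.4930 (straight) → pose (-2.4832, -4.1553, 4.4930)
step 3: θ'=4.4930 (straight) → pose (-2.0479, -2.2032, 4.4930)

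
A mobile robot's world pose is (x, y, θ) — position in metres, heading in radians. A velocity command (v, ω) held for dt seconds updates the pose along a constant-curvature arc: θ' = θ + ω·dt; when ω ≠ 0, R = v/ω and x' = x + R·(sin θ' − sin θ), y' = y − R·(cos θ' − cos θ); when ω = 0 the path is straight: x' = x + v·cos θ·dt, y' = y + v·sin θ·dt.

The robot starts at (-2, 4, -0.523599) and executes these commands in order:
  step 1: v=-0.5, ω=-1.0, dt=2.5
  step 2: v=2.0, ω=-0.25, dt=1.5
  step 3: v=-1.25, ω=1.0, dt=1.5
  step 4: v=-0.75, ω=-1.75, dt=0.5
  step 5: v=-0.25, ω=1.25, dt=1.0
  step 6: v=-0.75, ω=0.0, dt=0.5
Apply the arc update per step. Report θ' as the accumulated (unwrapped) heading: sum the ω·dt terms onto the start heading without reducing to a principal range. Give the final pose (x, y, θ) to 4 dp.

(-2.9212, 6.7757, -1.5236)

step 1: θ'=-3.0236 (R=0.5000) → pose (-1.8089, 4.9295, -3.0236)
step 2: θ'=-3.3986 (R=-8.0000) → pose (-4.7841, 5.1367, -3.3986)
step 3: θ'=-1.8986 (R=-1.2500) → pose (-3.2829, 5.9432, -1.8986)
step 4: θ'=-2.7736 (R=0.4286) → pose (-3.0314, 6.2051, -2.7736)
step 5: θ'=-1.5236 (R=-0.2000) → pose (-2.9035, 6.4011, -1.5236)
step 6: θ'=-1.5236 (straight) → pose (-2.9212, 6.7757, -1.5236)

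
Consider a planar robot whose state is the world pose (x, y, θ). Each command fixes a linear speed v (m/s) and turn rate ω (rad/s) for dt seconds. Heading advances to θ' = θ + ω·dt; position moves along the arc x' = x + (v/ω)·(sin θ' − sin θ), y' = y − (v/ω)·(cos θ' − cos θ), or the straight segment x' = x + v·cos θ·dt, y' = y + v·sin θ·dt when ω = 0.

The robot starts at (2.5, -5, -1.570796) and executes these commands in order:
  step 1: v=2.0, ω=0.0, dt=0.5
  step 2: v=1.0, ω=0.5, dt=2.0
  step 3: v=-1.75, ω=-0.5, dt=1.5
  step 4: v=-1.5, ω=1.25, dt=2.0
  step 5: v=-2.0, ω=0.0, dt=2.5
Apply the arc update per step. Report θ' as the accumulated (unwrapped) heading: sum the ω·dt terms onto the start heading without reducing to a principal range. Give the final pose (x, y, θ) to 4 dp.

step 1: θ'=-1.5708 (straight) → pose (2.5000, -6.0000, -1.5708)
step 2: θ'=-0.5708 (R=2.0000) → pose (3.4194, -7.6829, -0.5708)
step 3: θ'=-1.3208 (R=3.5000) → pose (1.9193, -5.6037, -1.3208)
step 4: θ'=1.1792 (R=-1.2000) → pose (-0.3526, -5.4426, 1.1792)
step 5: θ'=1.1792 (straight) → pose (-2.2609, -10.0641, 1.1792)

(-2.2609, -10.0641, 1.1792)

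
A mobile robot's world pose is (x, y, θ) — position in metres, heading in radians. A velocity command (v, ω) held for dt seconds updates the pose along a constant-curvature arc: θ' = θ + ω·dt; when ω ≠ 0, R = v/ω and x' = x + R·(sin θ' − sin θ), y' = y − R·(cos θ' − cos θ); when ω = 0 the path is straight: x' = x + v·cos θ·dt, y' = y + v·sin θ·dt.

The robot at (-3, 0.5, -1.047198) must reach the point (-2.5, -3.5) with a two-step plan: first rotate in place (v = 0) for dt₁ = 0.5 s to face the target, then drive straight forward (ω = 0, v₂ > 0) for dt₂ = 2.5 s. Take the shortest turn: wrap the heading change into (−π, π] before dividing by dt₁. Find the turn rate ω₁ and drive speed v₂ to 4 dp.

ω₁ = -0.7985, v₂ = 1.6125

heading to target = atan2(-3.5−0.5, -2.5−-3) = -1.4464
Δθ = wrap(-1.4464 − -1.0472) = -0.3992; ω₁ = Δθ/dt₁ = -0.7985
distance = √((-2.5−-3)² + (-3.5−0.5)²) = 4.0311; v₂ = distance/dt₂ = 1.6125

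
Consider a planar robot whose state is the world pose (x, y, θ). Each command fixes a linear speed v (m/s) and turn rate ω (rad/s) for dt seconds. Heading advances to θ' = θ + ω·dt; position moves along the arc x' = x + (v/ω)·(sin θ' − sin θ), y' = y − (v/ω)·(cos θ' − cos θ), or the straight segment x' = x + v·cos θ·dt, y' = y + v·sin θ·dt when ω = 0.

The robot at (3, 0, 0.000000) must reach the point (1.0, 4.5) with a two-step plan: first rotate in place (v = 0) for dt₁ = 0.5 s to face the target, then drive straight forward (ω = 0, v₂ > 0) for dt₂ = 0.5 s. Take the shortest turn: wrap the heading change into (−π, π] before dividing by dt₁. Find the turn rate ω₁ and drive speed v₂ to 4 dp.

heading to target = atan2(4.5−0, 1−3) = 1.9890
Δθ = wrap(1.9890 − 0.0000) = 1.9890; ω₁ = Δθ/dt₁ = 3.9780
distance = √((1−3)² + (4.5−0)²) = 4.9244; v₂ = distance/dt₂ = 9.8489

ω₁ = 3.9780, v₂ = 9.8489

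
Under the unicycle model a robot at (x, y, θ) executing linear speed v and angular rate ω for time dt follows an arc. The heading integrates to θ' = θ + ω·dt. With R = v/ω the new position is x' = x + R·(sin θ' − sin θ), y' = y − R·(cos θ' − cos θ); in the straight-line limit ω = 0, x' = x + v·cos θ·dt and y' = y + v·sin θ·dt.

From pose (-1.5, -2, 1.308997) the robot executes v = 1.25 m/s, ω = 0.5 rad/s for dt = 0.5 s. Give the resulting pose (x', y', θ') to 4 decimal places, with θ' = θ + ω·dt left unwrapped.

(-1.4150, -1.3825, 1.5590)

θ' = 1.3090 + 0.5·0.5 = 1.5590
R = v/ω = 1.25/0.5 = 2.5000
x' = -1.5 + 2.5000·(sin 1.5590 − sin 1.3090) = -1.4150
y' = -2 − 2.5000·(cos 1.5590 − cos 1.3090) = -1.3825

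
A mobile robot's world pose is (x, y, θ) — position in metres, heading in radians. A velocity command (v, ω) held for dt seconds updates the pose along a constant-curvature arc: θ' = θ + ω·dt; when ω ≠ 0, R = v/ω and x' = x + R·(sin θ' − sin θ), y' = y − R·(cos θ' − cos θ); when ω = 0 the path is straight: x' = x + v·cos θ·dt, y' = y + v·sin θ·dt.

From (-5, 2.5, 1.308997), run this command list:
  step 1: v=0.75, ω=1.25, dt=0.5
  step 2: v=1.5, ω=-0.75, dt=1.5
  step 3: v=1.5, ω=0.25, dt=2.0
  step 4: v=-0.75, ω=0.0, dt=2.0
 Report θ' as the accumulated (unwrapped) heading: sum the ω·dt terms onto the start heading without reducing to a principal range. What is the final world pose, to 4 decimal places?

(-3.5306, 6.0990, 1.3090)

step 1: θ'=1.9340 (R=0.6000) → pose (-5.0187, 2.8685, 1.9340)
step 2: θ'=0.8090 (R=-2.0000) → pose (-4.5964, 4.9594, 0.8090)
step 3: θ'=1.3090 (R=6.0000) → pose (-3.1424, 7.5479, 1.3090)
step 4: θ'=1.3090 (straight) → pose (-3.5306, 6.0990, 1.3090)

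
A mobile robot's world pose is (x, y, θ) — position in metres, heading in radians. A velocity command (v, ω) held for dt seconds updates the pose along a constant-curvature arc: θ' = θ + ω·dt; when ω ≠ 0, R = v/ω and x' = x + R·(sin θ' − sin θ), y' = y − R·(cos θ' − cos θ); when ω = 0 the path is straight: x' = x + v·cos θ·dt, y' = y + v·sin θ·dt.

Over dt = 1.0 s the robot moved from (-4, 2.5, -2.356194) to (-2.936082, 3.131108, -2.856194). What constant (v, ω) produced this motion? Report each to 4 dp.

Δθ = -2.856194 − -2.356194 = -0.500000
ω = Δθ/dt = -0.500000/1.0 = -0.5000
R = Δx/(sin θ' − sin θ) = 2.5000
v = R·ω = 2.5000·-0.5000 = -1.2500

v = -1.2500, ω = -0.5000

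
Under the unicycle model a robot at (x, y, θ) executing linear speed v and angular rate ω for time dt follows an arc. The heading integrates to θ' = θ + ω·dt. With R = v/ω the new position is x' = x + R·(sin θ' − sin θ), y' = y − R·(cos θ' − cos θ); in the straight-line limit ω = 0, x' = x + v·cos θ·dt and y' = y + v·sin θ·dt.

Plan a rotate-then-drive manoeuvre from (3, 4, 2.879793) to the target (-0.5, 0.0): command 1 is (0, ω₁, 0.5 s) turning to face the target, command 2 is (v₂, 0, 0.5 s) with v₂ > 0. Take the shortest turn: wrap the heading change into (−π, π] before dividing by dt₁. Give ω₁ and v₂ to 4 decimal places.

heading to target = atan2(0−4, -0.5−3) = -2.2896
Δθ = wrap(-2.2896 − 2.8798) = 1.1138; ω₁ = Δθ/dt₁ = 2.2275
distance = √((-0.5−3)² + (0−4)²) = 5.3151; v₂ = distance/dt₂ = 10.6301

ω₁ = 2.2275, v₂ = 10.6301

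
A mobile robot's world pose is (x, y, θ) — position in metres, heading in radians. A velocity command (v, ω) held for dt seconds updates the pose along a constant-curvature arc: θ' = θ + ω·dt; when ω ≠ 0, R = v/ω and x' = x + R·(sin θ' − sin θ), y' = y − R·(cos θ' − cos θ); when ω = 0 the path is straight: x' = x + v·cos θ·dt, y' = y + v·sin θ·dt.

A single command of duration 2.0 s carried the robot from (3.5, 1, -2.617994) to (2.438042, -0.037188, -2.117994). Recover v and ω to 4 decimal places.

v = 0.7500, ω = 0.2500

Δθ = -2.117994 − -2.617994 = 0.500000
ω = Δθ/dt = 0.500000/2.0 = 0.2500
R = Δx/(sin θ' − sin θ) = 3.0000
v = R·ω = 3.0000·0.2500 = 0.7500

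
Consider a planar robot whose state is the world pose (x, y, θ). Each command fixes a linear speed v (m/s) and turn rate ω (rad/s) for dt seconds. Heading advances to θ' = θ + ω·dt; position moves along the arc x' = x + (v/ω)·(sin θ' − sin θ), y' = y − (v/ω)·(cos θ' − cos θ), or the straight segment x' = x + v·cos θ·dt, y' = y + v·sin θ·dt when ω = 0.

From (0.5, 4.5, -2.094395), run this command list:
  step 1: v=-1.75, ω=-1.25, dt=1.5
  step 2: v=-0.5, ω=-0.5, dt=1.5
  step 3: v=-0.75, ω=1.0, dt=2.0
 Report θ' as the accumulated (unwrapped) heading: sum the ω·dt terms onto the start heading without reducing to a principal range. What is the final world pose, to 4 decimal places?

(4.0643, 3.3742, -2.7194)

step 1: θ'=-3.9694 (R=1.4000) → pose (2.7435, 4.7471, -3.9694)
step 2: θ'=-4.7194 (R=1.0000) → pose (3.0070, 4.0636, -4.7194)
step 3: θ'=-2.7194 (R=-0.7500) → pose (4.0643, 3.3742, -2.7194)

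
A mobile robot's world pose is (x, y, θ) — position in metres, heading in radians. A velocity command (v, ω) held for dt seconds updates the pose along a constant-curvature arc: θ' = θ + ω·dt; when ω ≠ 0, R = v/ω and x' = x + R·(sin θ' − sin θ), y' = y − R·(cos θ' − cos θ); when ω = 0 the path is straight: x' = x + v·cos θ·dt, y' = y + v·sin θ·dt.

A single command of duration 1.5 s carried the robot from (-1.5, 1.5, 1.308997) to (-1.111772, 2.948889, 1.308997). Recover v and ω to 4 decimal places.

v = 1.0000, ω = 0.0000

Δθ = 1.308997 − 1.308997 = 0.000000
ω = Δθ/dt = 0.000000/1.5 = 0.0000
ω = 0 → v = (Δx·cos θ + Δy·sin θ)/dt = 1.0000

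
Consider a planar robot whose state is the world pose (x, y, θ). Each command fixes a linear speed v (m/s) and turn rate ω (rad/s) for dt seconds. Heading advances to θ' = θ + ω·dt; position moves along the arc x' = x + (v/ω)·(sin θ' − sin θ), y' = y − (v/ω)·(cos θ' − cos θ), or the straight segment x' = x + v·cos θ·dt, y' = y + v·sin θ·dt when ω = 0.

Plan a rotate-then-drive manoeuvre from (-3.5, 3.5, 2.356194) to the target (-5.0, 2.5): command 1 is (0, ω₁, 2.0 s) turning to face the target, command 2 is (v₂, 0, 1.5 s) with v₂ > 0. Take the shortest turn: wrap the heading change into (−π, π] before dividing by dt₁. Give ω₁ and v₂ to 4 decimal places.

heading to target = atan2(2.5−3.5, -5−-3.5) = -2.5536
Δθ = wrap(-2.5536 − 2.3562) = 1.3734; ω₁ = Δθ/dt₁ = 0.6867
distance = √((-5−-3.5)² + (2.5−3.5)²) = 1.8028; v₂ = distance/dt₂ = 1.2019

ω₁ = 0.6867, v₂ = 1.2019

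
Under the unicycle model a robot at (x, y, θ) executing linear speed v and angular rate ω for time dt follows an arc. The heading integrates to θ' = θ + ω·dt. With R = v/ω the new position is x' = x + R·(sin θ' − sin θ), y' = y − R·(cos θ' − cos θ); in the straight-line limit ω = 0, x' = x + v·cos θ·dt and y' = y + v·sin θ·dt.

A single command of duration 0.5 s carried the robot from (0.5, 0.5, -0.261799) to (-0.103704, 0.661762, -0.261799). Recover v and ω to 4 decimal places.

v = -1.2500, ω = 0.0000

Δθ = -0.261799 − -0.261799 = 0.000000
ω = Δθ/dt = 0.000000/0.5 = 0.0000
ω = 0 → v = (Δx·cos θ + Δy·sin θ)/dt = -1.2500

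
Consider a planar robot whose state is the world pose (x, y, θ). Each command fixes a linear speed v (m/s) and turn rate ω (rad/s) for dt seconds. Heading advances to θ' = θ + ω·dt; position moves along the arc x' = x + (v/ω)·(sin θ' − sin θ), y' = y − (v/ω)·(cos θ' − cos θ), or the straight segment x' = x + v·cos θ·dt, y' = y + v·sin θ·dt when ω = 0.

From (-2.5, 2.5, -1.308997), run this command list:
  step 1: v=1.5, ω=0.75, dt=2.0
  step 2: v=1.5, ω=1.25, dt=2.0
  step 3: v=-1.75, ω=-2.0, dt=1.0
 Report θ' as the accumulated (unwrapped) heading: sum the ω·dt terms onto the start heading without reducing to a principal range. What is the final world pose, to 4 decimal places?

step 1: θ'=0.1910 (R=2.0000) → pose (-0.1885, 1.0540, 0.1910)
step 2: θ'=2.6910 (R=1.2000) → pose (0.1063, 3.3124, 2.6910)
step 3: θ'=0.6910 (R=0.8750) → pose (0.2829, 1.8505, 0.6910)

(0.2829, 1.8505, 0.6910)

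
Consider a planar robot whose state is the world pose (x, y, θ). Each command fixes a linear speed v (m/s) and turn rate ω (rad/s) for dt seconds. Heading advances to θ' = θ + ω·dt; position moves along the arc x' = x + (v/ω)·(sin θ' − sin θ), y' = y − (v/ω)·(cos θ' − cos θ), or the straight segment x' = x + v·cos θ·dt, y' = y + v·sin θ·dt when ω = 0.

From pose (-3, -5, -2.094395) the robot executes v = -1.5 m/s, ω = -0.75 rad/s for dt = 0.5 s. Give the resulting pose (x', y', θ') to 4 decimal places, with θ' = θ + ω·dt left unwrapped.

θ' = -2.0944 + -0.75·0.5 = -2.4694
R = v/ω = -1.5/-0.75 = 2.0000
x' = -3 + 2.0000·(sin -2.4694 − sin -2.0944) = -2.5134
y' = -5 − 2.0000·(cos -2.4694 − cos -2.0944) = -4.4351

(-2.5134, -4.4351, -2.4694)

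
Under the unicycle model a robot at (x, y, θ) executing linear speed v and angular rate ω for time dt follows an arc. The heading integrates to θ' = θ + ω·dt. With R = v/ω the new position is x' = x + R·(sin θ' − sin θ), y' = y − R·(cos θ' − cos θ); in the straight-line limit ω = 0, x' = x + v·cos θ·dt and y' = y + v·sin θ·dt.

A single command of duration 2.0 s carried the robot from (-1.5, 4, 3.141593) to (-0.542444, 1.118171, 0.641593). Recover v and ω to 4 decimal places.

v = -2.0000, ω = -1.2500

Δθ = 0.641593 − 3.141593 = -2.500000
ω = Δθ/dt = -2.500000/2.0 = -1.2500
R = −Δy/(cos θ' − cos θ) = 1.6000
v = R·ω = 1.6000·-1.2500 = -2.0000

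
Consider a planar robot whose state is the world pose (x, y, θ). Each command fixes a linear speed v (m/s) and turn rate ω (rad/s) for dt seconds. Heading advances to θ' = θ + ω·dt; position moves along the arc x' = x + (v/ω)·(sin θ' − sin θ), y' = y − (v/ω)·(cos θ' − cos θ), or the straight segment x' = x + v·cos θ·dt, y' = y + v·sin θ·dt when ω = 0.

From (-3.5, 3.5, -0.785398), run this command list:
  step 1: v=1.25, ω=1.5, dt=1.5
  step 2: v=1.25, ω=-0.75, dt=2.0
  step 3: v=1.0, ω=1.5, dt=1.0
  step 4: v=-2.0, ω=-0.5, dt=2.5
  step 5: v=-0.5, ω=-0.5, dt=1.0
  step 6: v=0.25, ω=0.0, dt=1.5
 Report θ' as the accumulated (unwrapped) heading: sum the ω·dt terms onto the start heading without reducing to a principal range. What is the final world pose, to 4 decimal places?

(-2.9396, 2.5131, -0.2854)

step 1: θ'=1.4646 (R=0.8333) → pose (-2.0821, 4.0009, 1.4646)
step 2: θ'=-0.0354 (R=-1.6667) → pose (-0.3658, 5.4899, -0.0354)
step 3: θ'=1.4646 (R=0.6667) → pose (0.3207, 6.0855, 1.4646)
step 4: θ'=0.2146 (R=4.0000) → pose (-2.8050, 2.6012, 0.2146)
step 5: θ'=-0.2854 (R=1.0000) → pose (-3.2995, 2.6187, -0.2854)
step 6: θ'=-0.2854 (straight) → pose (-2.9396, 2.5131, -0.2854)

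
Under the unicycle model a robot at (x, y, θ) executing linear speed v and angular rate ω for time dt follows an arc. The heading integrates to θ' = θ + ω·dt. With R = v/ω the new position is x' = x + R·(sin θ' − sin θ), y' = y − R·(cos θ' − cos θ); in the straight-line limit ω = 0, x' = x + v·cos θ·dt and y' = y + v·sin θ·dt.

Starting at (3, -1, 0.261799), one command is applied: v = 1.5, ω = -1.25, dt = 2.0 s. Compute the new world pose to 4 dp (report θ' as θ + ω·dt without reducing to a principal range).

θ' = 0.2618 + -1.25·2.0 = -2.2382
R = v/ω = 1.5/-1.25 = -1.2000
x' = 3 + -1.2000·(sin -2.2382 − sin 0.2618) = 4.2531
y' = -1 − -1.2000·(cos -2.2382 − cos 0.2618) = -2.9019

(4.2531, -2.9019, -2.2382)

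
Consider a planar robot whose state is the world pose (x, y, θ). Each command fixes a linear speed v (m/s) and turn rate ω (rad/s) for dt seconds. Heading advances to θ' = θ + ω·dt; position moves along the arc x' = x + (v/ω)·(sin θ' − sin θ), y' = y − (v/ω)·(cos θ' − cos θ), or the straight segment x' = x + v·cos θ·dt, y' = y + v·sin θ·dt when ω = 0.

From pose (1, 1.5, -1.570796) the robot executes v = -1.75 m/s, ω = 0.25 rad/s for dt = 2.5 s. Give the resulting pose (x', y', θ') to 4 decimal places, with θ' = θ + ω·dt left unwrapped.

(-0.3233, 5.5957, -0.9458)

θ' = -1.5708 + 0.25·2.5 = -0.9458
R = v/ω = -1.75/0.25 = -7.0000
x' = 1 + -7.0000·(sin -0.9458 − sin -1.5708) = -0.3233
y' = 1.5 − -7.0000·(cos -0.9458 − cos -1.5708) = 5.5957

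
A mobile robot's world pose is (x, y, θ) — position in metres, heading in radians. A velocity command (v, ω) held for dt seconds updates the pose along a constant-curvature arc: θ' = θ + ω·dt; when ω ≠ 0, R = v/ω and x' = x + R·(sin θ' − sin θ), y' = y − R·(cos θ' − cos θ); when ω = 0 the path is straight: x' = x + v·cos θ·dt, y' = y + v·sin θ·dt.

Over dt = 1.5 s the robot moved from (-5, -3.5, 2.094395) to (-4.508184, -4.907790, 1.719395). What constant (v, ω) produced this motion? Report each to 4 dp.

v = -1.0000, ω = -0.2500

Δθ = 1.719395 − 2.094395 = -0.375000
ω = Δθ/dt = -0.375000/1.5 = -0.2500
R = −Δy/(cos θ' − cos θ) = 4.0000
v = R·ω = 4.0000·-0.2500 = -1.0000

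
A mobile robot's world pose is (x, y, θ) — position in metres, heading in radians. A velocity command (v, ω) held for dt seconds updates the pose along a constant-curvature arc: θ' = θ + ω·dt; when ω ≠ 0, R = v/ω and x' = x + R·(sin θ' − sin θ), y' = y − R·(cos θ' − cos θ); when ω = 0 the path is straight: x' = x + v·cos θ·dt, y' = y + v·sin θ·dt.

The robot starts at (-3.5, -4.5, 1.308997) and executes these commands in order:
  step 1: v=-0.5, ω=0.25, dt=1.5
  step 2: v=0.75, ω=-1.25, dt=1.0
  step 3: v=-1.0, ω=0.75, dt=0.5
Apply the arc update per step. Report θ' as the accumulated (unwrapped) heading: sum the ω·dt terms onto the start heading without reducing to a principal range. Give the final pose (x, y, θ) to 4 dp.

(-3.6156, -4.9208, 0.8090)

step 1: θ'=1.6840 (R=-2.0000) → pose (-3.5553, -5.2436, 1.6840)
step 2: θ'=0.4340 (R=-0.6000) → pose (-3.2115, -4.6314, 0.4340)
step 3: θ'=0.8090 (R=-1.3333) → pose (-3.6156, -4.9208, 0.8090)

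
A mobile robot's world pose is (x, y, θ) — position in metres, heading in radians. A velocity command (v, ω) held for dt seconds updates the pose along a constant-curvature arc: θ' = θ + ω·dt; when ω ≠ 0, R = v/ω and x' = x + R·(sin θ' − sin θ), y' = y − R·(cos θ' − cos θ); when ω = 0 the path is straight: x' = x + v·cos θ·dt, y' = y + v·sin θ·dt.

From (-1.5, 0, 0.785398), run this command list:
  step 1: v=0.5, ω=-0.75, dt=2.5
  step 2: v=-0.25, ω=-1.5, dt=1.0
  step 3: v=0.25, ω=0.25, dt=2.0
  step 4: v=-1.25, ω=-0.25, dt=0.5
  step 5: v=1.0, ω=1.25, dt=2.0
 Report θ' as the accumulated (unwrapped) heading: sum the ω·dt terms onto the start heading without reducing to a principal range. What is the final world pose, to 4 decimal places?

step 1: θ'=-1.0896 (R=-0.6667) → pose (-0.4376, -0.1628, -1.0896)
step 2: θ'=-2.5896 (R=0.1667) → pose (-0.3773, 0.0562, -2.5896)
step 3: θ'=-2.0896 (R=1.0000) → pose (-0.7213, -0.2994, -2.0896)
step 4: θ'=-2.2146 (R=5.0000) → pose (-0.3783, 0.2226, -2.2146)
step 5: θ'=0.2854 (R=0.8000) → pose (0.4867, -1.0253, 0.2854)

(0.4867, -1.0253, 0.2854)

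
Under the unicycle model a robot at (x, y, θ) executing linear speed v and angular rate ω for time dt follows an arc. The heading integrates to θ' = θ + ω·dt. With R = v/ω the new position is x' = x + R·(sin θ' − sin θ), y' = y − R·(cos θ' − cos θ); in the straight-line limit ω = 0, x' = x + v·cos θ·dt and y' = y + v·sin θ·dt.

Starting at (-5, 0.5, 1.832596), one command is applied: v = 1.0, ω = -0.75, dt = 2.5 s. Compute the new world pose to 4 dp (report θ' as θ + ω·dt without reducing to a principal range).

(-3.6556, 2.1772, -0.0424)

θ' = 1.8326 + -0.75·2.5 = -0.0424
R = v/ω = 1.0/-0.75 = -1.3333
x' = -5 + -1.3333·(sin -0.0424 − sin 1.8326) = -3.6556
y' = 0.5 − -1.3333·(cos -0.0424 − cos 1.8326) = 2.1772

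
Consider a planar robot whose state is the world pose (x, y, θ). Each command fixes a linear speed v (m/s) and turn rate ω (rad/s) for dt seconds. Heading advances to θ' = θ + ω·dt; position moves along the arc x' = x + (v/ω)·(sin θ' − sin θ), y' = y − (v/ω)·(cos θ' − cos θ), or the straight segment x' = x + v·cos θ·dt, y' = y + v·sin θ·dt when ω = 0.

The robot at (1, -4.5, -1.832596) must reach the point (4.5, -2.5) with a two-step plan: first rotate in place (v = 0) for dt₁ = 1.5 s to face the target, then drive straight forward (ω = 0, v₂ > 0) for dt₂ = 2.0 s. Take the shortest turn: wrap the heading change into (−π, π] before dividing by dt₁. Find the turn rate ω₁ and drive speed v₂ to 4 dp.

ω₁ = 1.5678, v₂ = 2.0156

heading to target = atan2(-2.5−-4.5, 4.5−1) = 0.5191
Δθ = wrap(0.5191 − -1.8326) = 2.3517; ω₁ = Δθ/dt₁ = 1.5678
distance = √((4.5−1)² + (-2.5−-4.5)²) = 4.0311; v₂ = distance/dt₂ = 2.0156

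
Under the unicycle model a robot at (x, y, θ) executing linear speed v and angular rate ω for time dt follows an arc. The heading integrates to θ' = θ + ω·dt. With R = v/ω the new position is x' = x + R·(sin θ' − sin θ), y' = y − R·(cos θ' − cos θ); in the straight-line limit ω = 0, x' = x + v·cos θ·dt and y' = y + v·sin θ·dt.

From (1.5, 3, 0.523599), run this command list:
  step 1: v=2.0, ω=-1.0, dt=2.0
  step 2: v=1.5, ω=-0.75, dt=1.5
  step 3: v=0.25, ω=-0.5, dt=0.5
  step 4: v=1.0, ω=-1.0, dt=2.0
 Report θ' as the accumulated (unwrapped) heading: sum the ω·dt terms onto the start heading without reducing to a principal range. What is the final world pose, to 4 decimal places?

step 1: θ'=-1.4764 (R=-2.0000) → pose (4.4911, 1.4565, -1.4764)
step 2: θ'=-2.6014 (R=-2.0000) → pose (3.5286, -0.4473, -2.6014)
step 3: θ'=-2.8514 (R=-0.5000) → pose (3.4145, -0.4976, -2.8514)
step 4: θ'=-4.8514 (R=-1.0000) → pose (2.1380, 0.5992, -4.8514)

(2.1380, 0.5992, -4.8514)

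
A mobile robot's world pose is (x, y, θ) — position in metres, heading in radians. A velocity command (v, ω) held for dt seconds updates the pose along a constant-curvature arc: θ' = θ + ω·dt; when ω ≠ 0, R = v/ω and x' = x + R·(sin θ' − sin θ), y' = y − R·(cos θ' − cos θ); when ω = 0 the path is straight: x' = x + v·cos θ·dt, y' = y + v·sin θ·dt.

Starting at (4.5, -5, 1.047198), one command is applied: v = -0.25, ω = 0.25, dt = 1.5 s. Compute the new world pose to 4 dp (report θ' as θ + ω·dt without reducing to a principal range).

(4.3770, -5.3519, 1.4222)

θ' = 1.0472 + 0.25·1.5 = 1.4222
R = v/ω = -0.25/0.25 = -1.0000
x' = 4.5 + -1.0000·(sin 1.4222 − sin 1.0472) = 4.3770
y' = -5 − -1.0000·(cos 1.4222 − cos 1.0472) = -5.3519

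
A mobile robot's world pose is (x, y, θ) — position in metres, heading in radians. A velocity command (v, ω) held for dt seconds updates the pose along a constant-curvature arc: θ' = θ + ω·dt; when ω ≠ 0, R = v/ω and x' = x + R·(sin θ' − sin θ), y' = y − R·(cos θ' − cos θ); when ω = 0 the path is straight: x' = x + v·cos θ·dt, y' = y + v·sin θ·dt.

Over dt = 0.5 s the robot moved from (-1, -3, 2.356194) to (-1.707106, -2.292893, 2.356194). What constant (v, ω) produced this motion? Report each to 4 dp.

Δθ = 2.356194 − 2.356194 = 0.000000
ω = Δθ/dt = 0.000000/0.5 = 0.0000
ω = 0 → v = (Δx·cos θ + Δy·sin θ)/dt = 2.0000

v = 2.0000, ω = 0.0000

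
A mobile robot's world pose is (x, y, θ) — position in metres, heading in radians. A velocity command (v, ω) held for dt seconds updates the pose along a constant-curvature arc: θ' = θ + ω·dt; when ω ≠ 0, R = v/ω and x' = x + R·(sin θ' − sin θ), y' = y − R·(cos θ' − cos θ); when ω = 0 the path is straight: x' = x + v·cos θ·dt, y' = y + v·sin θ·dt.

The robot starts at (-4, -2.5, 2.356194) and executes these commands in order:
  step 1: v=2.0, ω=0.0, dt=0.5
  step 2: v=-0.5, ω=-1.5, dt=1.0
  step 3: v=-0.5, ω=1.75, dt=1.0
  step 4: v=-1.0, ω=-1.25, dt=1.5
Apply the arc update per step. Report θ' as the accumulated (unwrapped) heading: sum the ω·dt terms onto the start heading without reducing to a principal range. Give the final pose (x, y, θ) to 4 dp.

(-4.4949, -3.9636, 0.7312)

step 1: θ'=2.3562 (straight) → pose (-4.7071, -1.7929, 2.3562)
step 2: θ'=0.8562 (R=0.3333) → pose (-4.6910, -2.2470, 0.8562)
step 3: θ'=2.6062 (R=-0.2857) → pose (-4.6210, -2.6800, 2.6062)
step 4: θ'=0.7312 (R=0.8000) → pose (-4.4949, -3.9636, 0.7312)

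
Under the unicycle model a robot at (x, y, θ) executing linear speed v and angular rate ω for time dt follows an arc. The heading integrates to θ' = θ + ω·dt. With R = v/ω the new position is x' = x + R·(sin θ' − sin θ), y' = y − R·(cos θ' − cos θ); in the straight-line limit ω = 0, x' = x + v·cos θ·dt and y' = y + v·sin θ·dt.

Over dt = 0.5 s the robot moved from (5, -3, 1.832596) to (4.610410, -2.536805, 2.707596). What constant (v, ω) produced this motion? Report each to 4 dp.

v = 1.2500, ω = 1.7500

Δθ = 2.707596 − 1.832596 = 0.875000
ω = Δθ/dt = 0.875000/0.5 = 1.7500
R = −Δy/(cos θ' − cos θ) = 0.7143
v = R·ω = 0.7143·1.7500 = 1.2500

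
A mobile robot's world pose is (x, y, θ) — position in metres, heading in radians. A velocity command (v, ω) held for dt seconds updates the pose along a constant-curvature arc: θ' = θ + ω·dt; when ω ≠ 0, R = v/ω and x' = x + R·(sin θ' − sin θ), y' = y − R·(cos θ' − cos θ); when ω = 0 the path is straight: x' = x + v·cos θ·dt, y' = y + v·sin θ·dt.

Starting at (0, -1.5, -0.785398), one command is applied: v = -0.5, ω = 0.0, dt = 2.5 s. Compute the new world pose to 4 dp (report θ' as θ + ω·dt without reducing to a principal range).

θ' = -0.7854 + 0.0·2.5 = -0.7854
ω = 0 → straight: x' = 0 + -0.5·cos(-0.7854)·2.5 = -0.8839
y' = -1.5 + -0.5·sin(-0.7854)·2.5 = -0.6161

(-0.8839, -0.6161, -0.7854)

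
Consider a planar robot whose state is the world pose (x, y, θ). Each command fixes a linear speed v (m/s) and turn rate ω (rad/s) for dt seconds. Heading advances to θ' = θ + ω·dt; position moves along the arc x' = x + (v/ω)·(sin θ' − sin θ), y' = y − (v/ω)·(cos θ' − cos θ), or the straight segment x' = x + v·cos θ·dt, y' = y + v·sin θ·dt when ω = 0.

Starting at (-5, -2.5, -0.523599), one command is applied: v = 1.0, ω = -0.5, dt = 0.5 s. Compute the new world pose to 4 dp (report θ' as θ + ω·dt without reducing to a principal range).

θ' = -0.5236 + -0.5·0.5 = -0.7736
R = v/ω = 1.0/-0.5 = -2.0000
x' = -5 + -2.0000·(sin -0.7736 − sin -0.5236) = -4.6026
y' = -2.5 − -2.0000·(cos -0.7736 − cos -0.5236) = -2.8012

(-4.6026, -2.8012, -0.7736)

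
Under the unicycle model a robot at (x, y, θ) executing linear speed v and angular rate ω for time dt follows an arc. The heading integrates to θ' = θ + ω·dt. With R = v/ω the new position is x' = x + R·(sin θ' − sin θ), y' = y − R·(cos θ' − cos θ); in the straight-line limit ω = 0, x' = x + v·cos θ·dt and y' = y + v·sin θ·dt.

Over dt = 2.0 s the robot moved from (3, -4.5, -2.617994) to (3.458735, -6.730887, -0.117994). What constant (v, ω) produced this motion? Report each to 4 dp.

Δθ = -0.117994 − -2.617994 = 2.500000
ω = Δθ/dt = 2.500000/2.0 = 1.2500
R = −Δy/(cos θ' − cos θ) = 1.2000
v = R·ω = 1.2000·1.2500 = 1.5000

v = 1.5000, ω = 1.2500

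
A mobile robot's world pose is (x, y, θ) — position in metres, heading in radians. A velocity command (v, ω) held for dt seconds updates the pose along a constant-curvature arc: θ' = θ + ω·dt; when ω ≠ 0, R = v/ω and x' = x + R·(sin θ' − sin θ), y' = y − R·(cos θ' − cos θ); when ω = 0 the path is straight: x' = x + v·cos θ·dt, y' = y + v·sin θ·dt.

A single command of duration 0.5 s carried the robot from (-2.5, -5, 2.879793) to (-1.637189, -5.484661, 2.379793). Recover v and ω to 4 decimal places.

Δθ = 2.379793 − 2.879793 = -0.500000
ω = Δθ/dt = -0.500000/0.5 = -1.0000
R = Δx/(sin θ' − sin θ) = 2.0000
v = R·ω = 2.0000·-1.0000 = -2.0000

v = -2.0000, ω = -1.0000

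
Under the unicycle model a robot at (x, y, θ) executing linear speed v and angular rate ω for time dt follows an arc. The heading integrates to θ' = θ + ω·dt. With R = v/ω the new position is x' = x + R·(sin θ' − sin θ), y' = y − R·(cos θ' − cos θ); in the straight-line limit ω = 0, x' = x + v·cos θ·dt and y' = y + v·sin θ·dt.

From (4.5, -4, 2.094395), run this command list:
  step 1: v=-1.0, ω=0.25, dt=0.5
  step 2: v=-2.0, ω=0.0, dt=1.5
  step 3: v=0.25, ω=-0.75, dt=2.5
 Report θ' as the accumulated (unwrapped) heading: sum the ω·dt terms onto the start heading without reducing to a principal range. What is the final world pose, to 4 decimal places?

(6.7417, -6.2920, 0.3444)

step 1: θ'=2.2194 (R=-4.0000) → pose (4.7764, -4.4163, 2.2194)
step 2: θ'=2.2194 (straight) → pose (6.5886, -6.8071, 2.2194)
step 3: θ'=0.3444 (R=-0.3333) → pose (6.7417, -6.2920, 0.3444)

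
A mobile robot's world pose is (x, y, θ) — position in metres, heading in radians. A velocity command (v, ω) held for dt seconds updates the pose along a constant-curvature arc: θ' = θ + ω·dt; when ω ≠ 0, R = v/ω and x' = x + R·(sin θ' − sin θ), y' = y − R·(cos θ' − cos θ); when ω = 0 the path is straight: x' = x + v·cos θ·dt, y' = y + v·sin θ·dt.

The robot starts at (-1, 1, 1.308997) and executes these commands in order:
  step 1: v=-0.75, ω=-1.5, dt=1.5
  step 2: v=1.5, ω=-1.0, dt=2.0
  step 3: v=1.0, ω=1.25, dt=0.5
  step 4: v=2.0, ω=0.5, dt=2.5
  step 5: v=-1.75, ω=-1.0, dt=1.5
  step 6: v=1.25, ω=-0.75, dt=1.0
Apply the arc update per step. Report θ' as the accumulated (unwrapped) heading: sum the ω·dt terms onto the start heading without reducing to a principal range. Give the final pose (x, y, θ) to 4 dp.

step 1: θ'=-0.9410 (R=0.5000) → pose (-1.8870, 0.8349, -0.9410)
step 2: θ'=-2.9410 (R=-1.5000) → pose (-2.8004, -1.5185, -2.9410)
step 3: θ'=-2.3160 (R=0.8000) → pose (-3.2290, -1.7599, -2.3160)
step 4: θ'=-1.0660 (R=4.0000) → pose (-3.7903, -6.4069, -1.0660)
step 5: θ'=-2.5660 (R=1.7500) → pose (-3.2111, -4.0926, -2.5660)
step 6: θ'=-3.3160 (R=-1.6667) → pose (-4.4075, -4.3358, -3.3160)

(-4.4075, -4.3358, -3.3160)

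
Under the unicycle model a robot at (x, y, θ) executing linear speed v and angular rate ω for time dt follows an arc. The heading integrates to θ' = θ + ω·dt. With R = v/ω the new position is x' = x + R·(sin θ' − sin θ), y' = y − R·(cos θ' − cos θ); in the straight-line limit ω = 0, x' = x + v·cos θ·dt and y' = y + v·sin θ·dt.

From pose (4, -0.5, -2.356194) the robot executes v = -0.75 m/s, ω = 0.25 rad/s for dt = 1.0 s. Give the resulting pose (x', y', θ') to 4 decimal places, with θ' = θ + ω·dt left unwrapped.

θ' = -2.3562 + 0.25·1.0 = -2.1062
R = v/ω = -0.75/0.25 = -3.0000
x' = 4 + -3.0000·(sin -2.1062 − sin -2.3562) = 4.4589
y' = -0.5 − -3.0000·(cos -2.1062 − cos -2.3562) = 0.0908

(4.4589, 0.0908, -2.1062)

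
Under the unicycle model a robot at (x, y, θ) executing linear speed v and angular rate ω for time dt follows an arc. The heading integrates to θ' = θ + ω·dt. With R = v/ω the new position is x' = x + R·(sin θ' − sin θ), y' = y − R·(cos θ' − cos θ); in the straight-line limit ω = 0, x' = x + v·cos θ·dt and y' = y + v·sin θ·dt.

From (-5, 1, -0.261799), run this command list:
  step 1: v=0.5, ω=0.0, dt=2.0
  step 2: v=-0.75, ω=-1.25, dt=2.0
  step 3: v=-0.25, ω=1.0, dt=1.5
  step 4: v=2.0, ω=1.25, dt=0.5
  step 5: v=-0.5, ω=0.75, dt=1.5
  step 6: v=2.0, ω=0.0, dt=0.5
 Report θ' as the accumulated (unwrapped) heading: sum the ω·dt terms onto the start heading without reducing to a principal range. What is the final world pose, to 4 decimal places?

(-3.2089, 1.9082, 0.4882)

step 1: θ'=-0.2618 (straight) → pose (-4.0341, 0.7412, -0.2618)
step 2: θ'=-2.7618 (R=0.6000) → pose (-4.1012, 1.8780, -2.7618)
step 3: θ'=-1.2618 (R=-0.2500) → pose (-3.9557, 2.1862, -1.2618)
step 4: θ'=-0.6368 (R=1.6000) → pose (-3.3829, 1.3864, -0.6368)
step 5: θ'=0.4882 (R=-0.6667) → pose (-4.0920, 1.4391, 0.4882)
step 6: θ'=0.4882 (straight) → pose (-3.2089, 1.9082, 0.4882)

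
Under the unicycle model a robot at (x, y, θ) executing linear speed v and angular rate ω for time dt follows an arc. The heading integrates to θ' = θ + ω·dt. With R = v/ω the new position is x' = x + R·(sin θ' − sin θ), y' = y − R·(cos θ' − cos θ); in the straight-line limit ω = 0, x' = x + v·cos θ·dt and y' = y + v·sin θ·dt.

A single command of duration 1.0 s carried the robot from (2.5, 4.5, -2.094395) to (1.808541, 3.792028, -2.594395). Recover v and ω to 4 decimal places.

v = 1.0000, ω = -0.5000

Δθ = -2.594395 − -2.094395 = -0.500000
ω = Δθ/dt = -0.500000/1.0 = -0.5000
R = −Δy/(cos θ' − cos θ) = -2.0000
v = R·ω = -2.0000·-0.5000 = 1.0000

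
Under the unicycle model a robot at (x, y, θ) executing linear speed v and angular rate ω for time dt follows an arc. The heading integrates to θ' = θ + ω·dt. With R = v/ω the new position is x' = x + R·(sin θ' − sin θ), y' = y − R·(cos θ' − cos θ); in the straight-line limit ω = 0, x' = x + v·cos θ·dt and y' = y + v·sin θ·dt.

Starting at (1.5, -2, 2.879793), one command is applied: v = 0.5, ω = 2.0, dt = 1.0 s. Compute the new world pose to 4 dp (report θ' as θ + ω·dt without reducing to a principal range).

(1.1888, -2.2831, 4.8798)

θ' = 2.8798 + 2.0·1.0 = 4.8798
R = v/ω = 0.5/2.0 = 0.2500
x' = 1.5 + 0.2500·(sin 4.8798 − sin 2.8798) = 1.1888
y' = -2 − 0.2500·(cos 4.8798 − cos 2.8798) = -2.2831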